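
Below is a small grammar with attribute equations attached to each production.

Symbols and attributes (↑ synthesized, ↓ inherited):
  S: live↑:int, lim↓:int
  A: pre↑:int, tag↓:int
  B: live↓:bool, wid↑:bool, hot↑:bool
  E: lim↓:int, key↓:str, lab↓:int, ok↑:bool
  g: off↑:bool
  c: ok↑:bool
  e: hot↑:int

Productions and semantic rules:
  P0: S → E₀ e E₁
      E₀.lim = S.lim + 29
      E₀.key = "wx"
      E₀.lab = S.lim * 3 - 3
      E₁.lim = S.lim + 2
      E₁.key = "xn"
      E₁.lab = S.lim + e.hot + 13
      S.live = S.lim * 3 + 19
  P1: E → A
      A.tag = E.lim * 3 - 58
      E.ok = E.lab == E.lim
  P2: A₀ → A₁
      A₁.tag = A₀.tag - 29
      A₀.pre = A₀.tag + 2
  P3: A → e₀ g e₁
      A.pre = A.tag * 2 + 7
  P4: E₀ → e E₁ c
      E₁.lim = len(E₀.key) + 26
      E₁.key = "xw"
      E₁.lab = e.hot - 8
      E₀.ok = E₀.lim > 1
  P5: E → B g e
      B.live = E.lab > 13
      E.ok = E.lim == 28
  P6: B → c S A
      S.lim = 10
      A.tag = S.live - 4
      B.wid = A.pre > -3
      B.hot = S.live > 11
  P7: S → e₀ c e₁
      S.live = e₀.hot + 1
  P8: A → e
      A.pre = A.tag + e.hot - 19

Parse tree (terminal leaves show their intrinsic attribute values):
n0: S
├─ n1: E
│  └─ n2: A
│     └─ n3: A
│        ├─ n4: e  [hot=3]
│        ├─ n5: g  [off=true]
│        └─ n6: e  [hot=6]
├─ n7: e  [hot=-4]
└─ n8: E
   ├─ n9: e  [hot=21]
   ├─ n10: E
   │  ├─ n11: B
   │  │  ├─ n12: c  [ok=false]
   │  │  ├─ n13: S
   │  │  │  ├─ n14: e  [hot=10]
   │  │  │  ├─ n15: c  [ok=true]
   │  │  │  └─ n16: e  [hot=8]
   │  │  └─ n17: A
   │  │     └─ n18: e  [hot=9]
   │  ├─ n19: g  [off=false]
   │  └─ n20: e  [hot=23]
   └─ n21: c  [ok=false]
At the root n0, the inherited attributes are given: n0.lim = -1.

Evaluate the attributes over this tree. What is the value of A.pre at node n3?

1

1. n0.lim = -1  [given at root]
2. n1.lim = 28  [S.lim + 29]
3. n1.key = "wx"  ["wx"]
4. n1.lab = -6  [S.lim * 3 - 3]
5. n2.tag = 26  [E.lim * 3 - 58]
6. n3.tag = -3  [A₀.tag - 29]
7. n4.hot = 3  [terminal]
8. n5.off = true  [terminal]
9. n6.hot = 6  [terminal]
10. n3.pre = 1  [A.tag * 2 + 7]
11. n2.pre = 28  [A₀.tag + 2]
12. n1.ok = false  [E.lab == E.lim]
13. n7.hot = -4  [terminal]
14. n8.lim = 1  [S.lim + 2]
15. n8.key = "xn"  ["xn"]
16. n8.lab = 8  [S.lim + e.hot + 13]
17. n9.hot = 21  [terminal]
18. n10.lim = 28  [len(E₀.key) + 26]
19. n10.key = "xw"  ["xw"]
20. n10.lab = 13  [e.hot - 8]
21. n11.live = false  [E.lab > 13]
22. n12.ok = false  [terminal]
23. n13.lim = 10  [10]
24. n14.hot = 10  [terminal]
25. n15.ok = true  [terminal]
26. n16.hot = 8  [terminal]
27. n13.live = 11  [e₀.hot + 1]
28. n17.tag = 7  [S.live - 4]
29. n18.hot = 9  [terminal]
30. n17.pre = -3  [A.tag + e.hot - 19]
31. n11.wid = false  [A.pre > -3]
32. n11.hot = false  [S.live > 11]
33. n19.off = false  [terminal]
34. n20.hot = 23  [terminal]
35. n10.ok = true  [E.lim == 28]
36. n21.ok = false  [terminal]
37. n8.ok = false  [E₀.lim > 1]
38. n0.live = 16  [S.lim * 3 + 19]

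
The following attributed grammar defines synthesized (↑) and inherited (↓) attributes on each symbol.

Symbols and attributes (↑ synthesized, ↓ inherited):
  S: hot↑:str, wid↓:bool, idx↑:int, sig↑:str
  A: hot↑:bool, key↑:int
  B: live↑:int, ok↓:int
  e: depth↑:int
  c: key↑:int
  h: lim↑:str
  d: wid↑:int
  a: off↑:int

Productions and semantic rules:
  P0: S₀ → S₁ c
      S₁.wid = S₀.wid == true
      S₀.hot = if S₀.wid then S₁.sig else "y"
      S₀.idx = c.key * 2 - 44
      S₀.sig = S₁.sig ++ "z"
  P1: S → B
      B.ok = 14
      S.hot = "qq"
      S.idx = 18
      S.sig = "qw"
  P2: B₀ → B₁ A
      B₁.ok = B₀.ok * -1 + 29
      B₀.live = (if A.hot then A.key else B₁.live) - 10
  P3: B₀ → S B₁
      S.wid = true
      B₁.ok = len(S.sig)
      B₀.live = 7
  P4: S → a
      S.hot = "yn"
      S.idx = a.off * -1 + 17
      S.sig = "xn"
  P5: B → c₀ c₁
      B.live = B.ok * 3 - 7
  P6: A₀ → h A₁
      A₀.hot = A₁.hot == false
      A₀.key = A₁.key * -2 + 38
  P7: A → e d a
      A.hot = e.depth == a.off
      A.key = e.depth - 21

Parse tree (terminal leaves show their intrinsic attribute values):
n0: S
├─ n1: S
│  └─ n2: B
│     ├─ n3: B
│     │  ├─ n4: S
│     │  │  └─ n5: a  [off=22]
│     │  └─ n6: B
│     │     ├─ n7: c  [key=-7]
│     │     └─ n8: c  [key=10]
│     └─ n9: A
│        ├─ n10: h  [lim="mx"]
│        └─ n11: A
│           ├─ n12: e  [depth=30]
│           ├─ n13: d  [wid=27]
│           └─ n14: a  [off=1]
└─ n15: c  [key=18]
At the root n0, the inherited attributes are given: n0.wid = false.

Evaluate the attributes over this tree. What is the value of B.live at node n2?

1. n0.wid = false  [given at root]
2. n1.wid = false  [S₀.wid == true]
3. n2.ok = 14  [14]
4. n3.ok = 15  [B₀.ok * -1 + 29]
5. n4.wid = true  [true]
6. n5.off = 22  [terminal]
7. n4.hot = "yn"  ["yn"]
8. n4.idx = -5  [a.off * -1 + 17]
9. n4.sig = "xn"  ["xn"]
10. n6.ok = 2  [len(S.sig)]
11. n7.key = -7  [terminal]
12. n8.key = 10  [terminal]
13. n6.live = -1  [B.ok * 3 - 7]
14. n3.live = 7  [7]
15. n10.lim = "mx"  [terminal]
16. n12.depth = 30  [terminal]
17. n13.wid = 27  [terminal]
18. n14.off = 1  [terminal]
19. n11.hot = false  [e.depth == a.off]
20. n11.key = 9  [e.depth - 21]
21. n9.hot = true  [A₁.hot == false]
22. n9.key = 20  [A₁.key * -2 + 38]
23. n2.live = 10  [(if A.hot then A.key else B₁.live) - 10]
24. n1.hot = "qq"  ["qq"]
25. n1.idx = 18  [18]
26. n1.sig = "qw"  ["qw"]
27. n15.key = 18  [terminal]
28. n0.hot = "y"  [if S₀.wid then S₁.sig else "y"]
29. n0.idx = -8  [c.key * 2 - 44]
30. n0.sig = "qwz"  [S₁.sig ++ "z"]

10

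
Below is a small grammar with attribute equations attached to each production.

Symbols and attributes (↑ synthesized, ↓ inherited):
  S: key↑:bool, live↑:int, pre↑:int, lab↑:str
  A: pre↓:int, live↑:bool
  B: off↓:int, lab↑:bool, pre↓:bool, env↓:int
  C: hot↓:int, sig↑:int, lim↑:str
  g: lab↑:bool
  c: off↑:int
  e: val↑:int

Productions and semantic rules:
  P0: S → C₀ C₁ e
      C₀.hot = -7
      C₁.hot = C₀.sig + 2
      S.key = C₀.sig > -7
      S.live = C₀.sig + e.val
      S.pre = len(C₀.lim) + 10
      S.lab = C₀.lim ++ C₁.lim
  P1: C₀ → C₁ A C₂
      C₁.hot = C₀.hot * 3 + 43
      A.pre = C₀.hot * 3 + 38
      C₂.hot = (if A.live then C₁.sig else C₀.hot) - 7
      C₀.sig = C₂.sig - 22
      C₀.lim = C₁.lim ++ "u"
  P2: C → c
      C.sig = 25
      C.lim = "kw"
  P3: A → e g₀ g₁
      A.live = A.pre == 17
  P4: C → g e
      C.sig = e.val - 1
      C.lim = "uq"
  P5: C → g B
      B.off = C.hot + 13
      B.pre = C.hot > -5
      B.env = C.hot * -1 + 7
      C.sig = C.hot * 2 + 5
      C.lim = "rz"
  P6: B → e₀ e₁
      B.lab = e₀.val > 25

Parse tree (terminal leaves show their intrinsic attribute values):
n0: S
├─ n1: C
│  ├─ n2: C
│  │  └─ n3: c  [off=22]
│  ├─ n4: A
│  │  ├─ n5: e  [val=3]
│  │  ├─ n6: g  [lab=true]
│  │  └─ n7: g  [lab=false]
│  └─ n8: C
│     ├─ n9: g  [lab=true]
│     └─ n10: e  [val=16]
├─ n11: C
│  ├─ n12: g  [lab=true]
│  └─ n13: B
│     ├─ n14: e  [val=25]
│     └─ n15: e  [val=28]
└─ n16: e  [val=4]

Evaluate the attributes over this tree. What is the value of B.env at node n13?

1. n1.hot = -7  [-7]
2. n2.hot = 22  [C₀.hot * 3 + 43]
3. n3.off = 22  [terminal]
4. n2.sig = 25  [25]
5. n2.lim = "kw"  ["kw"]
6. n4.pre = 17  [C₀.hot * 3 + 38]
7. n5.val = 3  [terminal]
8. n6.lab = true  [terminal]
9. n7.lab = false  [terminal]
10. n4.live = true  [A.pre == 17]
11. n8.hot = 18  [(if A.live then C₁.sig else C₀.hot) - 7]
12. n9.lab = true  [terminal]
13. n10.val = 16  [terminal]
14. n8.sig = 15  [e.val - 1]
15. n8.lim = "uq"  ["uq"]
16. n1.sig = -7  [C₂.sig - 22]
17. n1.lim = "kwu"  [C₁.lim ++ "u"]
18. n11.hot = -5  [C₀.sig + 2]
19. n12.lab = true  [terminal]
20. n13.off = 8  [C.hot + 13]
21. n13.pre = false  [C.hot > -5]
22. n13.env = 12  [C.hot * -1 + 7]
23. n14.val = 25  [terminal]
24. n15.val = 28  [terminal]
25. n13.lab = false  [e₀.val > 25]
26. n11.sig = -5  [C.hot * 2 + 5]
27. n11.lim = "rz"  ["rz"]
28. n16.val = 4  [terminal]
29. n0.key = false  [C₀.sig > -7]
30. n0.live = -3  [C₀.sig + e.val]
31. n0.pre = 13  [len(C₀.lim) + 10]
32. n0.lab = "kwurz"  [C₀.lim ++ C₁.lim]

12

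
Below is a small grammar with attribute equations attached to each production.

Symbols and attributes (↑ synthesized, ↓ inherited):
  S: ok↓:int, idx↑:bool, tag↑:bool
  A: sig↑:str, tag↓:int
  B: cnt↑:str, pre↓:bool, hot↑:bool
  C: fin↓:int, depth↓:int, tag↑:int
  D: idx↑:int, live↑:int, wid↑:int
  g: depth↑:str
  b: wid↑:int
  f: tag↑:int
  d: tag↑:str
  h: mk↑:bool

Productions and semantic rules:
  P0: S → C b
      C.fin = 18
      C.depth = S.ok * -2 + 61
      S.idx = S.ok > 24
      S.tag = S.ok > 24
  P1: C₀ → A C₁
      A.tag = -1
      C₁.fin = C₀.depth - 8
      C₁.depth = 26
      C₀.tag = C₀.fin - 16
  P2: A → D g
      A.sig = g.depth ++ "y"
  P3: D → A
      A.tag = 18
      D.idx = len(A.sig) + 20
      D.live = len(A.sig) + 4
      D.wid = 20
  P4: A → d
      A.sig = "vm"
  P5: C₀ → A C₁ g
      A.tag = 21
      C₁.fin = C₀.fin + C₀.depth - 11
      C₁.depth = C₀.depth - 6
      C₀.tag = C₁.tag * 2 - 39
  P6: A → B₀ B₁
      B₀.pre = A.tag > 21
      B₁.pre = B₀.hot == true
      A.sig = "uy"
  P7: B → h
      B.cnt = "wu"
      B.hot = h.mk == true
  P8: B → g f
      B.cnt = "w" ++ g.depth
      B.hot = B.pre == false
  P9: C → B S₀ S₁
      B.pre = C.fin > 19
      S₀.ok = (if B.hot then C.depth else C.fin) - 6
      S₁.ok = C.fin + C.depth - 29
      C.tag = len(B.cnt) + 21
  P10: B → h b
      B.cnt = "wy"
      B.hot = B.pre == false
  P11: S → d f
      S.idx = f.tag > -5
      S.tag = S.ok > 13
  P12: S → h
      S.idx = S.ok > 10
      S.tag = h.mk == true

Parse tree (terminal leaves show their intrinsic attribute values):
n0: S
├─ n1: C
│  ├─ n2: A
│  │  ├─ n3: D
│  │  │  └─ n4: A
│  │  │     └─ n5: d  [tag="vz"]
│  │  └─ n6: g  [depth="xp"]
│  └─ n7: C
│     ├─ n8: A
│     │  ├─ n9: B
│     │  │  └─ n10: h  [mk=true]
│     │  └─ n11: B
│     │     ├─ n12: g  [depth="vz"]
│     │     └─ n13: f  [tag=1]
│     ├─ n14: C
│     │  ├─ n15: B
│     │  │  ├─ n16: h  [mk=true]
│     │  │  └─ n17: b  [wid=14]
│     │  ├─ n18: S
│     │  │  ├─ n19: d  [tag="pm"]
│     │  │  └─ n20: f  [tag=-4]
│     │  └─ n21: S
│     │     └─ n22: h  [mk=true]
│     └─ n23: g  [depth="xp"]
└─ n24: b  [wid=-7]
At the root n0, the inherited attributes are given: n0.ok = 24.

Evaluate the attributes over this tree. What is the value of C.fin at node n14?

1. n0.ok = 24  [given at root]
2. n1.fin = 18  [18]
3. n1.depth = 13  [S.ok * -2 + 61]
4. n2.tag = -1  [-1]
5. n4.tag = 18  [18]
6. n5.tag = "vz"  [terminal]
7. n4.sig = "vm"  ["vm"]
8. n3.idx = 22  [len(A.sig) + 20]
9. n3.live = 6  [len(A.sig) + 4]
10. n3.wid = 20  [20]
11. n6.depth = "xp"  [terminal]
12. n2.sig = "xpy"  [g.depth ++ "y"]
13. n7.fin = 5  [C₀.depth - 8]
14. n7.depth = 26  [26]
15. n8.tag = 21  [21]
16. n9.pre = false  [A.tag > 21]
17. n10.mk = true  [terminal]
18. n9.cnt = "wu"  ["wu"]
19. n9.hot = true  [h.mk == true]
20. n11.pre = true  [B₀.hot == true]
21. n12.depth = "vz"  [terminal]
22. n13.tag = 1  [terminal]
23. n11.cnt = "wvz"  ["w" ++ g.depth]
24. n11.hot = false  [B.pre == false]
25. n8.sig = "uy"  ["uy"]
26. n14.fin = 20  [C₀.fin + C₀.depth - 11]
27. n14.depth = 20  [C₀.depth - 6]
28. n15.pre = true  [C.fin > 19]
29. n16.mk = true  [terminal]
30. n17.wid = 14  [terminal]
31. n15.cnt = "wy"  ["wy"]
32. n15.hot = false  [B.pre == false]
33. n18.ok = 14  [(if B.hot then C.depth else C.fin) - 6]
34. n19.tag = "pm"  [terminal]
35. n20.tag = -4  [terminal]
36. n18.idx = true  [f.tag > -5]
37. n18.tag = true  [S.ok > 13]
38. n21.ok = 11  [C.fin + C.depth - 29]
39. n22.mk = true  [terminal]
40. n21.idx = true  [S.ok > 10]
41. n21.tag = true  [h.mk == true]
42. n14.tag = 23  [len(B.cnt) + 21]
43. n23.depth = "xp"  [terminal]
44. n7.tag = 7  [C₁.tag * 2 - 39]
45. n1.tag = 2  [C₀.fin - 16]
46. n24.wid = -7  [terminal]
47. n0.idx = false  [S.ok > 24]
48. n0.tag = false  [S.ok > 24]

20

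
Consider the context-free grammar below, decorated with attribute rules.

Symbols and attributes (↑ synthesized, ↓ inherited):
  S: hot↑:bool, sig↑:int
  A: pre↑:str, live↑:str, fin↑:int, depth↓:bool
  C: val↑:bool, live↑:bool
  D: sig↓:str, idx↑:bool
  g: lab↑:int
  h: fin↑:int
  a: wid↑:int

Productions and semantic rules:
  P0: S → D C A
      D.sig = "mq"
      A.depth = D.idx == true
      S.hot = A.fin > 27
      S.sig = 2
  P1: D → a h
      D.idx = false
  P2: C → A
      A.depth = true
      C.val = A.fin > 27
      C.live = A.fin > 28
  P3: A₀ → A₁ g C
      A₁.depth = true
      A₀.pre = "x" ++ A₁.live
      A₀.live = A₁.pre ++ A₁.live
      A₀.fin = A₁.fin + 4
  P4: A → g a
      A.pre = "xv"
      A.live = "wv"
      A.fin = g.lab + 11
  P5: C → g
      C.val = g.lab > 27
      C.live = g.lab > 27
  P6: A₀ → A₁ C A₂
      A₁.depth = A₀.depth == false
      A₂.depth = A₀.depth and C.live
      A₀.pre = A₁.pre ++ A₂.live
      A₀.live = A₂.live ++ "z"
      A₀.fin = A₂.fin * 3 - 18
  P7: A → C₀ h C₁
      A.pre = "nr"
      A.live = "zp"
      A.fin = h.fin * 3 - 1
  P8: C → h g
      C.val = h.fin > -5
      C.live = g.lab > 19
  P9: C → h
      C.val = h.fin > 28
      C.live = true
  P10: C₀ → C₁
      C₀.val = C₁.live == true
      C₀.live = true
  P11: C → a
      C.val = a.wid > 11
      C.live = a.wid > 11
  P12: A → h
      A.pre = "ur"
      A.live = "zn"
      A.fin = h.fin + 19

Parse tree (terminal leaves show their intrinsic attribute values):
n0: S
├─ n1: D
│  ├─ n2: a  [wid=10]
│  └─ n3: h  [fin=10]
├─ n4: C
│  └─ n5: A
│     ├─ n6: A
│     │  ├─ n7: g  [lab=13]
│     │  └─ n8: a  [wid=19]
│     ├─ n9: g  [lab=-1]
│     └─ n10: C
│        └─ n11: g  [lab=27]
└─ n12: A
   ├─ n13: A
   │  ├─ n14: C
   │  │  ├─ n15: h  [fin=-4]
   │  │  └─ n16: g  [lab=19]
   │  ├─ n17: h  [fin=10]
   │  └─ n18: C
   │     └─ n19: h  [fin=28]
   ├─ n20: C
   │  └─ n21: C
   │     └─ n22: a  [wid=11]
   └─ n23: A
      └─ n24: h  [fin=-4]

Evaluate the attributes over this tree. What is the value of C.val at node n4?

true

1. n1.sig = "mq"  ["mq"]
2. n2.wid = 10  [terminal]
3. n3.fin = 10  [terminal]
4. n1.idx = false  [false]
5. n5.depth = true  [true]
6. n6.depth = true  [true]
7. n7.lab = 13  [terminal]
8. n8.wid = 19  [terminal]
9. n6.pre = "xv"  ["xv"]
10. n6.live = "wv"  ["wv"]
11. n6.fin = 24  [g.lab + 11]
12. n9.lab = -1  [terminal]
13. n11.lab = 27  [terminal]
14. n10.val = false  [g.lab > 27]
15. n10.live = false  [g.lab > 27]
16. n5.pre = "xwv"  ["x" ++ A₁.live]
17. n5.live = "xvwv"  [A₁.pre ++ A₁.live]
18. n5.fin = 28  [A₁.fin + 4]
19. n4.val = true  [A.fin > 27]
20. n4.live = false  [A.fin > 28]
21. n12.depth = false  [D.idx == true]
22. n13.depth = true  [A₀.depth == false]
23. n15.fin = -4  [terminal]
24. n16.lab = 19  [terminal]
25. n14.val = true  [h.fin > -5]
26. n14.live = false  [g.lab > 19]
27. n17.fin = 10  [terminal]
28. n19.fin = 28  [terminal]
29. n18.val = false  [h.fin > 28]
30. n18.live = true  [true]
31. n13.pre = "nr"  ["nr"]
32. n13.live = "zp"  ["zp"]
33. n13.fin = 29  [h.fin * 3 - 1]
34. n22.wid = 11  [terminal]
35. n21.val = false  [a.wid > 11]
36. n21.live = false  [a.wid > 11]
37. n20.val = false  [C₁.live == true]
38. n20.live = true  [true]
39. n23.depth = false  [A₀.depth and C.live]
40. n24.fin = -4  [terminal]
41. n23.pre = "ur"  ["ur"]
42. n23.live = "zn"  ["zn"]
43. n23.fin = 15  [h.fin + 19]
44. n12.pre = "nrzn"  [A₁.pre ++ A₂.live]
45. n12.live = "znz"  [A₂.live ++ "z"]
46. n12.fin = 27  [A₂.fin * 3 - 18]
47. n0.hot = false  [A.fin > 27]
48. n0.sig = 2  [2]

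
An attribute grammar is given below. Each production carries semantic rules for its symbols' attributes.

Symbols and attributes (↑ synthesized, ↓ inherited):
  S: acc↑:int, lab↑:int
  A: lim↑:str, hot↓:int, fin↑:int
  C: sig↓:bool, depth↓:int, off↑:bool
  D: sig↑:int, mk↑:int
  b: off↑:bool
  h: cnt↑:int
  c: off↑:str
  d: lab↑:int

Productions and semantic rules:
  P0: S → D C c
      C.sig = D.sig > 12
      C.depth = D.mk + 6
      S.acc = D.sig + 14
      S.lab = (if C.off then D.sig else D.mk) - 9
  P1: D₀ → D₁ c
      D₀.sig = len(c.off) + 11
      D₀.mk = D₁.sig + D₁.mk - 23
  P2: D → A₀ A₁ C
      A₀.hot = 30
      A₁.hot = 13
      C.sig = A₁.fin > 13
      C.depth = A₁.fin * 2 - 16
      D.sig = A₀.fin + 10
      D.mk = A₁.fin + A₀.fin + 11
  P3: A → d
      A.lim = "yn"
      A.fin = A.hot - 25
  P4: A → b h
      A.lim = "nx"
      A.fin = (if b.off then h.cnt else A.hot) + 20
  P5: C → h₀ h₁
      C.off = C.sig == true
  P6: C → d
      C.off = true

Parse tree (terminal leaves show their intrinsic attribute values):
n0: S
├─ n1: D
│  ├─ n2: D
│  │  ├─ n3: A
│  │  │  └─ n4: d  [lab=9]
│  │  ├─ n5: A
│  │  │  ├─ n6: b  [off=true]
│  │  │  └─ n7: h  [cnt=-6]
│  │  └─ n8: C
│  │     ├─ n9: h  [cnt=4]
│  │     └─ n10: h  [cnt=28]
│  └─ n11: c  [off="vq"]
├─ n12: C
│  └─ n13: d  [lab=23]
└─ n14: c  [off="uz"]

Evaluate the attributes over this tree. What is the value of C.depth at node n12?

28

1. n3.hot = 30  [30]
2. n4.lab = 9  [terminal]
3. n3.lim = "yn"  ["yn"]
4. n3.fin = 5  [A.hot - 25]
5. n5.hot = 13  [13]
6. n6.off = true  [terminal]
7. n7.cnt = -6  [terminal]
8. n5.lim = "nx"  ["nx"]
9. n5.fin = 14  [(if b.off then h.cnt else A.hot) + 20]
10. n8.sig = true  [A₁.fin > 13]
11. n8.depth = 12  [A₁.fin * 2 - 16]
12. n9.cnt = 4  [terminal]
13. n10.cnt = 28  [terminal]
14. n8.off = true  [C.sig == true]
15. n2.sig = 15  [A₀.fin + 10]
16. n2.mk = 30  [A₁.fin + A₀.fin + 11]
17. n11.off = "vq"  [terminal]
18. n1.sig = 13  [len(c.off) + 11]
19. n1.mk = 22  [D₁.sig + D₁.mk - 23]
20. n12.sig = true  [D.sig > 12]
21. n12.depth = 28  [D.mk + 6]
22. n13.lab = 23  [terminal]
23. n12.off = true  [true]
24. n14.off = "uz"  [terminal]
25. n0.acc = 27  [D.sig + 14]
26. n0.lab = 4  [(if C.off then D.sig else D.mk) - 9]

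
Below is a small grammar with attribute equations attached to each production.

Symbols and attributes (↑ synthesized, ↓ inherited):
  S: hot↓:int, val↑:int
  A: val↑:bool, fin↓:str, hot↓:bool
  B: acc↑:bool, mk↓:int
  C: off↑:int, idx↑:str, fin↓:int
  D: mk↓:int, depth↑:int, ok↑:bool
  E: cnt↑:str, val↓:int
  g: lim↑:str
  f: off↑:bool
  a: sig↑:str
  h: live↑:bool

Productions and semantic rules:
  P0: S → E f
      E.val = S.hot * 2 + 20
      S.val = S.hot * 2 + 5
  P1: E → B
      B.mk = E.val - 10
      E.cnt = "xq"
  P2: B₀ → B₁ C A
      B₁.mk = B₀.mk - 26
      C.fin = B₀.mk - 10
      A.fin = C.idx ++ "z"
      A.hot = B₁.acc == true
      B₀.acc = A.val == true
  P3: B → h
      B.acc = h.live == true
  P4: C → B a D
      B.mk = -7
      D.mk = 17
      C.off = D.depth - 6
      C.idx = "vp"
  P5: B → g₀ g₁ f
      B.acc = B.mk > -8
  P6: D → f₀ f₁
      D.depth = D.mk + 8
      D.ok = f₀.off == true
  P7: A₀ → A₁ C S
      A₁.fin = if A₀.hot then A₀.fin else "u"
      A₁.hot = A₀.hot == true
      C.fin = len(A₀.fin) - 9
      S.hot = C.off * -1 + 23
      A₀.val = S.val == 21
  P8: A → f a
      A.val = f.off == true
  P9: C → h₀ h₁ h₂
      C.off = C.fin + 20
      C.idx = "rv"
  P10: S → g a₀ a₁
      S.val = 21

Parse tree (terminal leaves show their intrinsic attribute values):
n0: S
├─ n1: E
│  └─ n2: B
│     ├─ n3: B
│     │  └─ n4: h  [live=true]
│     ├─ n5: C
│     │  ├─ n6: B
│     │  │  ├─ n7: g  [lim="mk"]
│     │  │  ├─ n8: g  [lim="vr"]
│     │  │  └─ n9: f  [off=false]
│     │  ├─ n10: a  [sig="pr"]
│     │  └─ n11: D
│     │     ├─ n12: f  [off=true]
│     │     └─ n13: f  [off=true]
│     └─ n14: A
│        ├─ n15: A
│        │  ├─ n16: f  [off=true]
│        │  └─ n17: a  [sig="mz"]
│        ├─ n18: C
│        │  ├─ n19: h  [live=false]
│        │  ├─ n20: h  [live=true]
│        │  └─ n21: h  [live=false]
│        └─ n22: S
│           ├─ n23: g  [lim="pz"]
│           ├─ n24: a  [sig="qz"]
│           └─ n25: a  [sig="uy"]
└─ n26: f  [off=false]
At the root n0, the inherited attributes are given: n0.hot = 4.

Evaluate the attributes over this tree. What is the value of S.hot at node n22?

9

1. n0.hot = 4  [given at root]
2. n1.val = 28  [S.hot * 2 + 20]
3. n2.mk = 18  [E.val - 10]
4. n3.mk = -8  [B₀.mk - 26]
5. n4.live = true  [terminal]
6. n3.acc = true  [h.live == true]
7. n5.fin = 8  [B₀.mk - 10]
8. n6.mk = -7  [-7]
9. n7.lim = "mk"  [terminal]
10. n8.lim = "vr"  [terminal]
11. n9.off = false  [terminal]
12. n6.acc = true  [B.mk > -8]
13. n10.sig = "pr"  [terminal]
14. n11.mk = 17  [17]
15. n12.off = true  [terminal]
16. n13.off = true  [terminal]
17. n11.depth = 25  [D.mk + 8]
18. n11.ok = true  [f₀.off == true]
19. n5.off = 19  [D.depth - 6]
20. n5.idx = "vp"  ["vp"]
21. n14.fin = "vpz"  [C.idx ++ "z"]
22. n14.hot = true  [B₁.acc == true]
23. n15.fin = "vpz"  [if A₀.hot then A₀.fin else "u"]
24. n15.hot = true  [A₀.hot == true]
25. n16.off = true  [terminal]
26. n17.sig = "mz"  [terminal]
27. n15.val = true  [f.off == true]
28. n18.fin = -6  [len(A₀.fin) - 9]
29. n19.live = false  [terminal]
30. n20.live = true  [terminal]
31. n21.live = false  [terminal]
32. n18.off = 14  [C.fin + 20]
33. n18.idx = "rv"  ["rv"]
34. n22.hot = 9  [C.off * -1 + 23]
35. n23.lim = "pz"  [terminal]
36. n24.sig = "qz"  [terminal]
37. n25.sig = "uy"  [terminal]
38. n22.val = 21  [21]
39. n14.val = true  [S.val == 21]
40. n2.acc = true  [A.val == true]
41. n1.cnt = "xq"  ["xq"]
42. n26.off = false  [terminal]
43. n0.val = 13  [S.hot * 2 + 5]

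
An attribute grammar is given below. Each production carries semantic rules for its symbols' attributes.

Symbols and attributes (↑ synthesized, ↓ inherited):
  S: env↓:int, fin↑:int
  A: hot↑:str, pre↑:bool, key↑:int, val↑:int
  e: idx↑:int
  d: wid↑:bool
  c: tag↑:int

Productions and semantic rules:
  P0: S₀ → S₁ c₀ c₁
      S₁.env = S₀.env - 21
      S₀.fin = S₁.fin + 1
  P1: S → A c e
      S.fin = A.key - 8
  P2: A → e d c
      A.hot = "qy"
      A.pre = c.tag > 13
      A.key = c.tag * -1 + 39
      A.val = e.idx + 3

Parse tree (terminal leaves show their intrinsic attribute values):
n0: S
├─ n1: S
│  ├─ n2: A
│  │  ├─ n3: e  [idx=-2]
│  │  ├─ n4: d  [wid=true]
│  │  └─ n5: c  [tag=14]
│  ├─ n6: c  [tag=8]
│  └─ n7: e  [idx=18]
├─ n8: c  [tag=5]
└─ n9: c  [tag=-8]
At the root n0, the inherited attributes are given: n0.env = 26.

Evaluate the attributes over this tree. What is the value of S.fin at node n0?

18

1. n0.env = 26  [given at root]
2. n1.env = 5  [S₀.env - 21]
3. n3.idx = -2  [terminal]
4. n4.wid = true  [terminal]
5. n5.tag = 14  [terminal]
6. n2.hot = "qy"  ["qy"]
7. n2.pre = true  [c.tag > 13]
8. n2.key = 25  [c.tag * -1 + 39]
9. n2.val = 1  [e.idx + 3]
10. n6.tag = 8  [terminal]
11. n7.idx = 18  [terminal]
12. n1.fin = 17  [A.key - 8]
13. n8.tag = 5  [terminal]
14. n9.tag = -8  [terminal]
15. n0.fin = 18  [S₁.fin + 1]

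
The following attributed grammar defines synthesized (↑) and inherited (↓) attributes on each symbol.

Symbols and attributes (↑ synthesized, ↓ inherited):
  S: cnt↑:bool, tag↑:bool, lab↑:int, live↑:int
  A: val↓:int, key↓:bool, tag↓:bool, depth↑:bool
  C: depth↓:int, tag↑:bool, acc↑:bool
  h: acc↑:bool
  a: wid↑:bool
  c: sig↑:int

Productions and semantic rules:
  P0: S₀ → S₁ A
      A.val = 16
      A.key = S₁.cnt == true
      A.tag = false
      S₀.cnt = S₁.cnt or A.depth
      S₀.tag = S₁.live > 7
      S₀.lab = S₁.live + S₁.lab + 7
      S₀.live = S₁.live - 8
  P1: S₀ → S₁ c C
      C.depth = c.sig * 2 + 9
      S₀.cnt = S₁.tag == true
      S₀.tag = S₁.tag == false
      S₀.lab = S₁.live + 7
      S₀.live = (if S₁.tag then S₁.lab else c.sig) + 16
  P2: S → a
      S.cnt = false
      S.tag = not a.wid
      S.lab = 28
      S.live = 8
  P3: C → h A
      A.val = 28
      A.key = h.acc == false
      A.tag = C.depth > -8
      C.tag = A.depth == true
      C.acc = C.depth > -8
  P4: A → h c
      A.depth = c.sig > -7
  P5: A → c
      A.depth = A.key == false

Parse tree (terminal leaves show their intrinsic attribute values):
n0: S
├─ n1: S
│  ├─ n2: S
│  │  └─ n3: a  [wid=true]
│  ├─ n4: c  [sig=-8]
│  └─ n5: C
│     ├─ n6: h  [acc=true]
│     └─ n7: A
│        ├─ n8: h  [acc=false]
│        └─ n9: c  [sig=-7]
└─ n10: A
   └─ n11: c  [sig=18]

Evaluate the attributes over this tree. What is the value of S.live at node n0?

0

1. n3.wid = true  [terminal]
2. n2.cnt = false  [false]
3. n2.tag = false  [not a.wid]
4. n2.lab = 28  [28]
5. n2.live = 8  [8]
6. n4.sig = -8  [terminal]
7. n5.depth = -7  [c.sig * 2 + 9]
8. n6.acc = true  [terminal]
9. n7.val = 28  [28]
10. n7.key = false  [h.acc == false]
11. n7.tag = true  [C.depth > -8]
12. n8.acc = false  [terminal]
13. n9.sig = -7  [terminal]
14. n7.depth = false  [c.sig > -7]
15. n5.tag = false  [A.depth == true]
16. n5.acc = true  [C.depth > -8]
17. n1.cnt = false  [S₁.tag == true]
18. n1.tag = true  [S₁.tag == false]
19. n1.lab = 15  [S₁.live + 7]
20. n1.live = 8  [(if S₁.tag then S₁.lab else c.sig) + 16]
21. n10.val = 16  [16]
22. n10.key = false  [S₁.cnt == true]
23. n10.tag = false  [false]
24. n11.sig = 18  [terminal]
25. n10.depth = true  [A.key == false]
26. n0.cnt = true  [S₁.cnt or A.depth]
27. n0.tag = true  [S₁.live > 7]
28. n0.lab = 30  [S₁.live + S₁.lab + 7]
29. n0.live = 0  [S₁.live - 8]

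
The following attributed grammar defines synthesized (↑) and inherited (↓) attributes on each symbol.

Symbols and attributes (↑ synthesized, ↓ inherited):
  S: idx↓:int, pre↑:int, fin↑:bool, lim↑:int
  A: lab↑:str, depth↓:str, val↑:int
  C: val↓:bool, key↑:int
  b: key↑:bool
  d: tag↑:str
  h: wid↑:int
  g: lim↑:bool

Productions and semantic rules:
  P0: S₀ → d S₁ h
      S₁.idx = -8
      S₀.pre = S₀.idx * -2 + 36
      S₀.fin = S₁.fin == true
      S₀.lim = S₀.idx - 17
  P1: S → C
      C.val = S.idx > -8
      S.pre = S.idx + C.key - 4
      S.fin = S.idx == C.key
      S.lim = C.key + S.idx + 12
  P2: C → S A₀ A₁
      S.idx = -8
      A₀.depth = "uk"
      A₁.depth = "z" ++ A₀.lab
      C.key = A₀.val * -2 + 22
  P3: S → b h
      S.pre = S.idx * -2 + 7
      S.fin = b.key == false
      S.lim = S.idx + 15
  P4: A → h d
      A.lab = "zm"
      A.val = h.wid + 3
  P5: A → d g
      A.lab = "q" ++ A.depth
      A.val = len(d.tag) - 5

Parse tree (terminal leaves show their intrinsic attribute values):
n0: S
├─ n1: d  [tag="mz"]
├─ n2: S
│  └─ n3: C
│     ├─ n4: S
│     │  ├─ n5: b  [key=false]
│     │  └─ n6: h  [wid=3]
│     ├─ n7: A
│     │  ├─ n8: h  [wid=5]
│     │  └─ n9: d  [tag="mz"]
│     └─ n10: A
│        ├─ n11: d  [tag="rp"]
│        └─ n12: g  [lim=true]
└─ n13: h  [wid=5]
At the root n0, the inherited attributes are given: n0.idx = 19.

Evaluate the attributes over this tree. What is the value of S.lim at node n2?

1. n0.idx = 19  [given at root]
2. n1.tag = "mz"  [terminal]
3. n2.idx = -8  [-8]
4. n3.val = false  [S.idx > -8]
5. n4.idx = -8  [-8]
6. n5.key = false  [terminal]
7. n6.wid = 3  [terminal]
8. n4.pre = 23  [S.idx * -2 + 7]
9. n4.fin = true  [b.key == false]
10. n4.lim = 7  [S.idx + 15]
11. n7.depth = "uk"  ["uk"]
12. n8.wid = 5  [terminal]
13. n9.tag = "mz"  [terminal]
14. n7.lab = "zm"  ["zm"]
15. n7.val = 8  [h.wid + 3]
16. n10.depth = "zzm"  ["z" ++ A₀.lab]
17. n11.tag = "rp"  [terminal]
18. n12.lim = true  [terminal]
19. n10.lab = "qzzm"  ["q" ++ A.depth]
20. n10.val = -3  [len(d.tag) - 5]
21. n3.key = 6  [A₀.val * -2 + 22]
22. n2.pre = -6  [S.idx + C.key - 4]
23. n2.fin = false  [S.idx == C.key]
24. n2.lim = 10  [C.key + S.idx + 12]
25. n13.wid = 5  [terminal]
26. n0.pre = -2  [S₀.idx * -2 + 36]
27. n0.fin = false  [S₁.fin == true]
28. n0.lim = 2  [S₀.idx - 17]

10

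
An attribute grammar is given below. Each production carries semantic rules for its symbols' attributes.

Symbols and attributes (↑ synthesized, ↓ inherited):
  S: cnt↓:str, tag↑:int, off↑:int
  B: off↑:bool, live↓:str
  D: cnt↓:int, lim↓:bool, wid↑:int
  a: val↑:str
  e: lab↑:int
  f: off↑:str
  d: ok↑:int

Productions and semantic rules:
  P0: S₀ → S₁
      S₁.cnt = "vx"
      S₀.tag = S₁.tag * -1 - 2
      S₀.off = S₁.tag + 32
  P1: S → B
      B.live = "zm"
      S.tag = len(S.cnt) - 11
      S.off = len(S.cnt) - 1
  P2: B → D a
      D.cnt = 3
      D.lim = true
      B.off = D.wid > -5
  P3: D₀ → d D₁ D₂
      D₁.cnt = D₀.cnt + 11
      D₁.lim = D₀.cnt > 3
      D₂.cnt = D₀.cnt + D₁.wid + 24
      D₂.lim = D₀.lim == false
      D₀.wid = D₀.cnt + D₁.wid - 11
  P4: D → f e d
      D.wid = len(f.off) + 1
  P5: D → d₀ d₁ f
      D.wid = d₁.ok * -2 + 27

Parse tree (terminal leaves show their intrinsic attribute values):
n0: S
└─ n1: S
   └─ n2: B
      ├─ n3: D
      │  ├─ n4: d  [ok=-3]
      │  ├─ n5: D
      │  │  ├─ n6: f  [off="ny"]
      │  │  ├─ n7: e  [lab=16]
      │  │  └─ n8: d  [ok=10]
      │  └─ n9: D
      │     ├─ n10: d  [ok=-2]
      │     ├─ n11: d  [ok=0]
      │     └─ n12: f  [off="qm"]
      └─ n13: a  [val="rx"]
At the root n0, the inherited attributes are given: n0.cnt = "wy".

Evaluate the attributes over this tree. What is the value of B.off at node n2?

false

1. n0.cnt = "wy"  [given at root]
2. n1.cnt = "vx"  ["vx"]
3. n2.live = "zm"  ["zm"]
4. n3.cnt = 3  [3]
5. n3.lim = true  [true]
6. n4.ok = -3  [terminal]
7. n5.cnt = 14  [D₀.cnt + 11]
8. n5.lim = false  [D₀.cnt > 3]
9. n6.off = "ny"  [terminal]
10. n7.lab = 16  [terminal]
11. n8.ok = 10  [terminal]
12. n5.wid = 3  [len(f.off) + 1]
13. n9.cnt = 30  [D₀.cnt + D₁.wid + 24]
14. n9.lim = false  [D₀.lim == false]
15. n10.ok = -2  [terminal]
16. n11.ok = 0  [terminal]
17. n12.off = "qm"  [terminal]
18. n9.wid = 27  [d₁.ok * -2 + 27]
19. n3.wid = -5  [D₀.cnt + D₁.wid - 11]
20. n13.val = "rx"  [terminal]
21. n2.off = false  [D.wid > -5]
22. n1.tag = -9  [len(S.cnt) - 11]
23. n1.off = 1  [len(S.cnt) - 1]
24. n0.tag = 7  [S₁.tag * -1 - 2]
25. n0.off = 23  [S₁.tag + 32]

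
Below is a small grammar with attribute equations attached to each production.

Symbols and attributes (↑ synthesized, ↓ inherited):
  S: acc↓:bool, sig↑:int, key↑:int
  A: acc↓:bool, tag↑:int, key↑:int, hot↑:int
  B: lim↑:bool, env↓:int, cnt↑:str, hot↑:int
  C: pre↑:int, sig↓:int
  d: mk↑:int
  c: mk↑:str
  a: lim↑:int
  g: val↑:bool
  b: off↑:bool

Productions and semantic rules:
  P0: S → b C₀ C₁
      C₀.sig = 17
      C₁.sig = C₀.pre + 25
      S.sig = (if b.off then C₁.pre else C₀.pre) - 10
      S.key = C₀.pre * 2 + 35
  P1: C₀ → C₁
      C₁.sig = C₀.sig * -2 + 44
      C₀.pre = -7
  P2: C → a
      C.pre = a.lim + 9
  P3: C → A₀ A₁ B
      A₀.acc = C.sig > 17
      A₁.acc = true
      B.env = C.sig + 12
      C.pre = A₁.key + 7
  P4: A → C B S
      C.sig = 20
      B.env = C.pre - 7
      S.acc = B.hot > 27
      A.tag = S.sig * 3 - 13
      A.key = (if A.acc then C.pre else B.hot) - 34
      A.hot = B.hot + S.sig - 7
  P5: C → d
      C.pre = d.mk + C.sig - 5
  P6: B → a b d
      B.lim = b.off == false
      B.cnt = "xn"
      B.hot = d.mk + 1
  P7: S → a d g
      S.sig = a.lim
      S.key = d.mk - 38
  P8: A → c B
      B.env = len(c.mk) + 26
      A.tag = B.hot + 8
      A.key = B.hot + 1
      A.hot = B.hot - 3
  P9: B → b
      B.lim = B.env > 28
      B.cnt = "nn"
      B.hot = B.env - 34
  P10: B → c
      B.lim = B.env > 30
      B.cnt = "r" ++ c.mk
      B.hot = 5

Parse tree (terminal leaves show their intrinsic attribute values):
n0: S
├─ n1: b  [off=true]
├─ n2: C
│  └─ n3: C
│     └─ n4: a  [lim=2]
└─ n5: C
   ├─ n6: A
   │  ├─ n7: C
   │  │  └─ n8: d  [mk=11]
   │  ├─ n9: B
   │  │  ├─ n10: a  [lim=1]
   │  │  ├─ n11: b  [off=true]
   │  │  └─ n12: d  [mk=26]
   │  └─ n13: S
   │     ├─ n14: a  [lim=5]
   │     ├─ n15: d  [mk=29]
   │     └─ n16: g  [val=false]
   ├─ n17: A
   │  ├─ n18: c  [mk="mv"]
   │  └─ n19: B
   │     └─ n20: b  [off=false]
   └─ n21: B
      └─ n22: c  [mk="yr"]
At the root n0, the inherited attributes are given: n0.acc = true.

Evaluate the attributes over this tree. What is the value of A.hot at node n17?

-9

1. n0.acc = true  [given at root]
2. n1.off = true  [terminal]
3. n2.sig = 17  [17]
4. n3.sig = 10  [C₀.sig * -2 + 44]
5. n4.lim = 2  [terminal]
6. n3.pre = 11  [a.lim + 9]
7. n2.pre = -7  [-7]
8. n5.sig = 18  [C₀.pre + 25]
9. n6.acc = true  [C.sig > 17]
10. n7.sig = 20  [20]
11. n8.mk = 11  [terminal]
12. n7.pre = 26  [d.mk + C.sig - 5]
13. n9.env = 19  [C.pre - 7]
14. n10.lim = 1  [terminal]
15. n11.off = true  [terminal]
16. n12.mk = 26  [terminal]
17. n9.lim = false  [b.off == false]
18. n9.cnt = "xn"  ["xn"]
19. n9.hot = 27  [d.mk + 1]
20. n13.acc = false  [B.hot > 27]
21. n14.lim = 5  [terminal]
22. n15.mk = 29  [terminal]
23. n16.val = false  [terminal]
24. n13.sig = 5  [a.lim]
25. n13.key = -9  [d.mk - 38]
26. n6.tag = 2  [S.sig * 3 - 13]
27. n6.key = -8  [(if A.acc then C.pre else B.hot) - 34]
28. n6.hot = 25  [B.hot + S.sig - 7]
29. n17.acc = true  [true]
30. n18.mk = "mv"  [terminal]
31. n19.env = 28  [len(c.mk) + 26]
32. n20.off = false  [terminal]
33. n19.lim = false  [B.env > 28]
34. n19.cnt = "nn"  ["nn"]
35. n19.hot = -6  [B.env - 34]
36. n17.tag = 2  [B.hot + 8]
37. n17.key = -5  [B.hot + 1]
38. n17.hot = -9  [B.hot - 3]
39. n21.env = 30  [C.sig + 12]
40. n22.mk = "yr"  [terminal]
41. n21.lim = false  [B.env > 30]
42. n21.cnt = "ryr"  ["r" ++ c.mk]
43. n21.hot = 5  [5]
44. n5.pre = 2  [A₁.key + 7]
45. n0.sig = -8  [(if b.off then C₁.pre else C₀.pre) - 10]
46. n0.key = 21  [C₀.pre * 2 + 35]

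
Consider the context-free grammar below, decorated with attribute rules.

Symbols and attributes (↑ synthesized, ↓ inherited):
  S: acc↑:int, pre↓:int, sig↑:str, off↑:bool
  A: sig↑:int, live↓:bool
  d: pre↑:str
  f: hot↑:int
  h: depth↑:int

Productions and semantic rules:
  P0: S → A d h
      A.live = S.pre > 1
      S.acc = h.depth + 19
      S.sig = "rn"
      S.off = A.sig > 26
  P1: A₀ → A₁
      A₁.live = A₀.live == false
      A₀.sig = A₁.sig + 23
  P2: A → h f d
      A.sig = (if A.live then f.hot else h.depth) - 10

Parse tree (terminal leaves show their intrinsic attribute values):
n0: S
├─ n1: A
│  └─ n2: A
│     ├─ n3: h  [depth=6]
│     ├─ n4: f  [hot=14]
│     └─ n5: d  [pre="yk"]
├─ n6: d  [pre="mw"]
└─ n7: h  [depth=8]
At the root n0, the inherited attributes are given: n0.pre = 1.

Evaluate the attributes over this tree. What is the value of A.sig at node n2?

4

1. n0.pre = 1  [given at root]
2. n1.live = false  [S.pre > 1]
3. n2.live = true  [A₀.live == false]
4. n3.depth = 6  [terminal]
5. n4.hot = 14  [terminal]
6. n5.pre = "yk"  [terminal]
7. n2.sig = 4  [(if A.live then f.hot else h.depth) - 10]
8. n1.sig = 27  [A₁.sig + 23]
9. n6.pre = "mw"  [terminal]
10. n7.depth = 8  [terminal]
11. n0.acc = 27  [h.depth + 19]
12. n0.sig = "rn"  ["rn"]
13. n0.off = true  [A.sig > 26]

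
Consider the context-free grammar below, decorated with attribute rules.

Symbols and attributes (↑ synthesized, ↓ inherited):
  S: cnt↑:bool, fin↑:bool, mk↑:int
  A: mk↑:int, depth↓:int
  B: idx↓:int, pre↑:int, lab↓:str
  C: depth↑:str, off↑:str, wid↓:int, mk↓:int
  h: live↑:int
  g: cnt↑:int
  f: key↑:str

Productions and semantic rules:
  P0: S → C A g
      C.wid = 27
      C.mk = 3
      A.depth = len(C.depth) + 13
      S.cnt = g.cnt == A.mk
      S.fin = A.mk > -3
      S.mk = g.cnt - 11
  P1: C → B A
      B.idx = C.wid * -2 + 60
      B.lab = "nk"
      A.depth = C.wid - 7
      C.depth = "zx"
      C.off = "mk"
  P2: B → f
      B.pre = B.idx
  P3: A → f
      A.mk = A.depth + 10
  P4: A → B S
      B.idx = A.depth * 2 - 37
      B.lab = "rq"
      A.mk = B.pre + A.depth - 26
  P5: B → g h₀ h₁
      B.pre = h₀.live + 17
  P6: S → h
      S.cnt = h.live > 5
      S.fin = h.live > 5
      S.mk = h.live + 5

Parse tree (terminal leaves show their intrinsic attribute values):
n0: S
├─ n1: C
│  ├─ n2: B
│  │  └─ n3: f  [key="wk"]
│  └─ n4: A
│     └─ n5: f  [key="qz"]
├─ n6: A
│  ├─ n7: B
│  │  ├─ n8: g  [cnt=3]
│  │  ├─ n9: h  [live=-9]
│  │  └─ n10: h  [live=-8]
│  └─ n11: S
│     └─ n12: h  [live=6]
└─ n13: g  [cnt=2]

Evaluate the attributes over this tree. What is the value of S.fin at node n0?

1. n1.wid = 27  [27]
2. n1.mk = 3  [3]
3. n2.idx = 6  [C.wid * -2 + 60]
4. n2.lab = "nk"  ["nk"]
5. n3.key = "wk"  [terminal]
6. n2.pre = 6  [B.idx]
7. n4.depth = 20  [C.wid - 7]
8. n5.key = "qz"  [terminal]
9. n4.mk = 30  [A.depth + 10]
10. n1.depth = "zx"  ["zx"]
11. n1.off = "mk"  ["mk"]
12. n6.depth = 15  [len(C.depth) + 13]
13. n7.idx = -7  [A.depth * 2 - 37]
14. n7.lab = "rq"  ["rq"]
15. n8.cnt = 3  [terminal]
16. n9.live = -9  [terminal]
17. n10.live = -8  [terminal]
18. n7.pre = 8  [h₀.live + 17]
19. n12.live = 6  [terminal]
20. n11.cnt = true  [h.live > 5]
21. n11.fin = true  [h.live > 5]
22. n11.mk = 11  [h.live + 5]
23. n6.mk = -3  [B.pre + A.depth - 26]
24. n13.cnt = 2  [terminal]
25. n0.cnt = false  [g.cnt == A.mk]
26. n0.fin = false  [A.mk > -3]
27. n0.mk = -9  [g.cnt - 11]

false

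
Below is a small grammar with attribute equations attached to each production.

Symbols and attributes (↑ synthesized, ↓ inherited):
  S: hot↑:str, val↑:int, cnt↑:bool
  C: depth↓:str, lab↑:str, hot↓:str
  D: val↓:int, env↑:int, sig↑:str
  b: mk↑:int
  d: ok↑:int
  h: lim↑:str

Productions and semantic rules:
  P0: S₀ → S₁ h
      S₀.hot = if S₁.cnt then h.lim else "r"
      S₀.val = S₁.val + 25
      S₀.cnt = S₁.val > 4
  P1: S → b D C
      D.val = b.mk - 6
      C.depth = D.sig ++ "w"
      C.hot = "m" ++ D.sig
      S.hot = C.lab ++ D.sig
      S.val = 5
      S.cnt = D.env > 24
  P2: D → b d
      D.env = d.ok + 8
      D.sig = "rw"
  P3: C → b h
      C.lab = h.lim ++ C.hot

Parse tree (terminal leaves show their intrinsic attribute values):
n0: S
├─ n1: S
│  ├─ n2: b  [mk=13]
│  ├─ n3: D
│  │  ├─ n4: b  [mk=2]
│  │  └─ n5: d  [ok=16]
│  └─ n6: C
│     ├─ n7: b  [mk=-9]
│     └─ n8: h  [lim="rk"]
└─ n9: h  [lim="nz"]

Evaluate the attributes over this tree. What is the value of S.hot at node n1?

1. n2.mk = 13  [terminal]
2. n3.val = 7  [b.mk - 6]
3. n4.mk = 2  [terminal]
4. n5.ok = 16  [terminal]
5. n3.env = 24  [d.ok + 8]
6. n3.sig = "rw"  ["rw"]
7. n6.depth = "rww"  [D.sig ++ "w"]
8. n6.hot = "mrw"  ["m" ++ D.sig]
9. n7.mk = -9  [terminal]
10. n8.lim = "rk"  [terminal]
11. n6.lab = "rkmrw"  [h.lim ++ C.hot]
12. n1.hot = "rkmrwrw"  [C.lab ++ D.sig]
13. n1.val = 5  [5]
14. n1.cnt = false  [D.env > 24]
15. n9.lim = "nz"  [terminal]
16. n0.hot = "r"  [if S₁.cnt then h.lim else "r"]
17. n0.val = 30  [S₁.val + 25]
18. n0.cnt = true  [S₁.val > 4]

"rkmrwrw"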